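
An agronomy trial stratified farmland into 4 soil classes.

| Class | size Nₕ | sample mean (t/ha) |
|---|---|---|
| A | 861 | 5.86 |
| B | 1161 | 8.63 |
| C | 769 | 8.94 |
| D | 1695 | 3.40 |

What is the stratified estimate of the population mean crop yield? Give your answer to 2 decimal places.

6.18

N = 861 + 1161 + 769 + 1695 = 4486.
The stratified mean weights each stratum mean by its population share Nₕ/N.
Σ Nₕx̄ₕ = 861·5.86 + 1161·8.63 + 769·8.94 + 1695·3.40 = 5045.46 + 10019.43 + 6874.86 + 5763 = 27702.75.
Divide by N: 27702.75 / 4486 = 6.1754... → 6.18.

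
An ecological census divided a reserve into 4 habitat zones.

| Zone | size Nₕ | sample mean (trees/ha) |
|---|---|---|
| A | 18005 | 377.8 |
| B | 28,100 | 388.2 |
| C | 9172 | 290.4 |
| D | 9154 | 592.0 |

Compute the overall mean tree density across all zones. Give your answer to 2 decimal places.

N = 64431; weights Wₕ = Nₕ/N = (0.2794, 0.4361, 0.1424, 0.1421).
x̄_st = Σ Wₕ·x̄ₕ = 0.2794·377.8 + 0.4361·388.2 + 0.1424·290.4 + 0.1421·592.0 ≈ 400.3263...
→ 400.33.

400.33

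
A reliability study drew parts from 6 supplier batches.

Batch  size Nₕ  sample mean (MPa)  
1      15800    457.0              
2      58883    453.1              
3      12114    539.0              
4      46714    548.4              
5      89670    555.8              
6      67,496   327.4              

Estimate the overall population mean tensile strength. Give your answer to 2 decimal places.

N = 290677; weights Wₕ = Nₕ/N = (0.0544, 0.2026, 0.0417, 0.1607, 0.3085, 0.2322).
x̄_st = Σ Wₕ·x̄ₕ = 0.0544·457.0 + 0.2026·453.1 + 0.0417·539.0 + 0.1607·548.4 + 0.3085·555.8 + 0.2322·327.4 ≈ 474.7010...
→ 474.70.

474.70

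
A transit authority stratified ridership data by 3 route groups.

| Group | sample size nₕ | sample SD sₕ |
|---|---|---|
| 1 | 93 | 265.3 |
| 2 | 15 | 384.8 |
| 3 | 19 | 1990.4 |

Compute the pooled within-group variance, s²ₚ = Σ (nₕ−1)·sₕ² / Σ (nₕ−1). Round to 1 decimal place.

1: (93−1)·265.3² = 92·70384.09 = 6475336.28
2: (15−1)·384.8² = 14·148071.04 = 2072994.56
3: (19−1)·1990.4² = 18·3961692.16 = 71310458.88
Numerator = 79858789.72; denominator = Σ(nₕ−1) = 124.
s²ₚ = 79858789.72/124 = 644022.498... → 644022.5.

644022.5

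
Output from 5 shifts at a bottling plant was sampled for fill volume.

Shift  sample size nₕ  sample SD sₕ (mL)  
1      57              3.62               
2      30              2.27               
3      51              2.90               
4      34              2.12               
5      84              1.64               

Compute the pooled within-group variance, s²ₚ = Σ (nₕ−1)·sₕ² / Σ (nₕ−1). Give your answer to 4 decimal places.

1: (57−1)·3.62² = 56·13.1044 = 733.8464
2: (30−1)·2.27² = 29·5.1529 = 149.4341
3: (51−1)·2.90² = 50·8.41 = 420.5
4: (34−1)·2.12² = 33·4.4944 = 148.3152
5: (84−1)·1.64² = 83·2.6896 = 223.2368
Numerator = 1675.3325; denominator = Σ(nₕ−1) = 251.
s²ₚ = 1675.3325/251 = 6.674631... → 6.6746.

6.6746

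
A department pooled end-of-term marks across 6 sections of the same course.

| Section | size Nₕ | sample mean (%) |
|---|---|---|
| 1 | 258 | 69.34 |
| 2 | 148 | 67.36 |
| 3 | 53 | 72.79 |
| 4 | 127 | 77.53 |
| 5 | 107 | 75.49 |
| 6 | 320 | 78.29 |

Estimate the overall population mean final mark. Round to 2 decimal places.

73.73

N = 1013; weights Wₕ = Nₕ/N = (0.2547, 0.1461, 0.0523, 0.1254, 0.1056, 0.3159).
x̄_st = Σ Wₕ·x̄ₕ = 0.2547·69.34 + 0.1461·67.36 + 0.0523·72.79 + 0.1254·77.53 + 0.1056·75.49 + 0.3159·78.29 ≈ 73.7349...
→ 73.73.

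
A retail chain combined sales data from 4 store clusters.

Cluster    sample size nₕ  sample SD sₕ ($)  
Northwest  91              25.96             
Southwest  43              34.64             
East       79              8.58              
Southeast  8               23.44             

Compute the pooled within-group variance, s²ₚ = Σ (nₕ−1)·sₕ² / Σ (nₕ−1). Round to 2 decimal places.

Northwest: (91−1)·25.96² = 90·673.9216 = 60652.944
Southwest: (43−1)·34.64² = 42·1199.9296 = 50397.0432
East: (79−1)·8.58² = 78·73.6164 = 5742.0792
Southeast: (8−1)·23.44² = 7·549.4336 = 3846.0352
Numerator = 120638.1016; denominator = Σ(nₕ−1) = 217.
s²ₚ = 120638.1016/217 = 555.9360... → 555.94.

555.94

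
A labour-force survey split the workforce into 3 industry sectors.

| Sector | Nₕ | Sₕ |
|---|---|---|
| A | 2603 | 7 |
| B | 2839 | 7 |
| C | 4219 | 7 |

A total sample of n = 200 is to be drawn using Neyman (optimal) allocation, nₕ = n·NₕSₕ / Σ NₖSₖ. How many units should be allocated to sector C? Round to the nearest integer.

Σ NₕSₕ = 2603·7 + 2839·7 + 4219·7 = 67627.
Share for C: 29533/67627 = 0.43670.
n_C = 200 × 0.43670 = 87.341... → 87.

87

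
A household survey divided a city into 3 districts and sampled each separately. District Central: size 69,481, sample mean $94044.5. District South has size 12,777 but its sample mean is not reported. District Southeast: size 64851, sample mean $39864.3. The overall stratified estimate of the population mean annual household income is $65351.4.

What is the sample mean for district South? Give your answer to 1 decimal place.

38681.5

Σ Nₕx̄ₕ = N·μ, so 12777·x̄_South = 147109·65351.4 − (69481·94044.5 + 64851·39864.3).
= 9613779102.6 − 9119545623.8 = 494233478.8.
x̄_South = 494233478.8 / 12777 = 38681.496... → 38681.5.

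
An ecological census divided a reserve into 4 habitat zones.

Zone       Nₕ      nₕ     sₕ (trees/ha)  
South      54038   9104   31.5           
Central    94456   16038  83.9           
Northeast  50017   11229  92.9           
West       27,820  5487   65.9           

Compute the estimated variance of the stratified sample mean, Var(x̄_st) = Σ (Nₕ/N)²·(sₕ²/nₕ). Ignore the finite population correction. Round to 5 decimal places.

N = 226331; Wₕ = Nₕ/N.
zone South: (54038/226331)²·31.5²/9104 = 0.00621297
zone Central: (94456/226331)²·83.9²/16038 = 0.07644423
zone Northeast: (50017/226331)²·92.9²/11229 = 0.03753510
zone West: (27820/226331)²·65.9²/5487 = 0.01195810
Sum = 0.13215040 → 0.13215.

0.13215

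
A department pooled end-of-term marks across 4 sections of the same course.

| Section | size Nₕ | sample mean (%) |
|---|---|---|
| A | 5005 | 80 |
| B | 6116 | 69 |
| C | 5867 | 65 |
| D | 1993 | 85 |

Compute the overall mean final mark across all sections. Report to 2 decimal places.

N = 18981; weights Wₕ = Nₕ/N = (0.2637, 0.3222, 0.3091, 0.1050).
x̄_st = Σ Wₕ·x̄ₕ = 0.2637·80 + 0.3222·69 + 0.3091·65 + 0.1050·85 ≈ 72.3441...
→ 72.34.

72.34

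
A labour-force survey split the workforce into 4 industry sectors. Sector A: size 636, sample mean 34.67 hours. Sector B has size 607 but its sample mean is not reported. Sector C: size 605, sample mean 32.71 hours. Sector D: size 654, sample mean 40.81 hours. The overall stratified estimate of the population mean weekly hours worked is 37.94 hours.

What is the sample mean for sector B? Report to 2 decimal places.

43.49

N = 636 + 607 + 605 + 654 = 2502.
Overall total = μ·N = 37.94·2502 = 94925.88.
Subtract the known strata: 636·34.67 + 605·32.71 + 654·40.81 = 68529.41.
Remaining total for sector B: 94925.88 − 68529.41 = 26396.47.
Divide by its size: 26396.47 / 607 = 43.4868... → 43.49.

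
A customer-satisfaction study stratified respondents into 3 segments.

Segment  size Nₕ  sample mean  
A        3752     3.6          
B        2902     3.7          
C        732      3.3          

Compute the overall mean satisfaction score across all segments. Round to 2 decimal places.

3.61

N = 3752 + 2902 + 732 = 7386.
Overall mean = Σ (Nₕ/N)·x̄ₕ — weight by population share, not a simple average.
Σ Nₕx̄ₕ = 3752·3.6 + 2902·3.7 + 732·3.3 = 13507.2 + 10737.4 + 2415.6 = 26660.2.
Divide by N: 26660.2 / 7386 = 3.6096... → 3.61.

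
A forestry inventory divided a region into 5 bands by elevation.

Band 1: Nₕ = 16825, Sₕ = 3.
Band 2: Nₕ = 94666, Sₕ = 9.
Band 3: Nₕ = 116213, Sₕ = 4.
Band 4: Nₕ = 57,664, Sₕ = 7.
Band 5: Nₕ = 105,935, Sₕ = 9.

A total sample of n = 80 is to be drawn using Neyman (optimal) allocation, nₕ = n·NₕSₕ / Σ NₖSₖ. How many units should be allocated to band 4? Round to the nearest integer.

12

Σ NₕSₕ = 16825·3 + 94666·9 + 116213·4 + 57664·7 + 105935·9 = 2724384.
Share for 4: 403648/2724384 = 0.14816.
n_4 = 80 × 0.14816 = 11.853... → 12.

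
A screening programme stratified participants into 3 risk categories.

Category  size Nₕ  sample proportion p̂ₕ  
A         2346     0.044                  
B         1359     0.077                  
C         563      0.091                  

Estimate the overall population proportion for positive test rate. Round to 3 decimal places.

0.061

Wₕ = Nₕ/N with N = 4268: 0.5497, 0.3184, 0.1319.
p̂_st = 0.5497·0.044 + 0.3184·0.077 + 0.1319·0.091 ≈ 0.06071... → 0.061.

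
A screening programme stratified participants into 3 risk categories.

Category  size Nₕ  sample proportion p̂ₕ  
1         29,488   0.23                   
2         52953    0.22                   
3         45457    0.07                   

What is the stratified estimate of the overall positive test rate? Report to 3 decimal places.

0.169

Wₕ = Nₕ/N with N = 127898: 0.2306, 0.4140, 0.3554.
p̂_st = 0.2306·0.23 + 0.4140·0.22 + 0.3554·0.07 ≈ 0.16899... → 0.169.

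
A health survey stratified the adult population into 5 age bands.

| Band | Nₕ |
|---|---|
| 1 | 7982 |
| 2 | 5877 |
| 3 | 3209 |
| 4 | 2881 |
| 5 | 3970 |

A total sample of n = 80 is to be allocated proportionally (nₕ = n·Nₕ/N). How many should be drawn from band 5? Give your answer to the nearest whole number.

13

Share of band 5 = 3970/23919 = 0.16598.
Allocate 80 × 0.16598 = 13.278... → 13.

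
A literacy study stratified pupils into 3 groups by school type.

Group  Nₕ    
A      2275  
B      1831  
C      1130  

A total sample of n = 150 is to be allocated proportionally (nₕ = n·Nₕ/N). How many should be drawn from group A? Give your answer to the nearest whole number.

Share of group A = 2275/5236 = 0.43449.
Allocate 150 × 0.43449 = 65.174... → 65.

65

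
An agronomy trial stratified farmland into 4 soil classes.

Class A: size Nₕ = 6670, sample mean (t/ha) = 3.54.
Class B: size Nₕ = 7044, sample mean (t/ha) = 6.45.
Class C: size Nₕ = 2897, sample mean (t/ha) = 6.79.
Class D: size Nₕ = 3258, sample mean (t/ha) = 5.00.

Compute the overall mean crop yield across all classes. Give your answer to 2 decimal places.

5.28

N = 19869; weights Wₕ = Nₕ/N = (0.3357, 0.3545, 0.1458, 0.1640).
x̄_st = Σ Wₕ·x̄ₕ = 0.3357·3.54 + 0.3545·6.45 + 0.1458·6.79 + 0.1640·5.00 ≈ 5.2849...
→ 5.28.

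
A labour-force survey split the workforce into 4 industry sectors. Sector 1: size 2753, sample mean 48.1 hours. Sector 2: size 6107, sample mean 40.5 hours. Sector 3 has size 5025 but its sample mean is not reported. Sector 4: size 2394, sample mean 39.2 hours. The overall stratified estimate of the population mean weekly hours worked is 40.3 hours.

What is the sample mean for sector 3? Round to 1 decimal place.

36.3

N = 2753 + 6107 + 5025 + 2394 = 16279.
Overall total = μ·N = 40.3·16279 = 656043.7.
Subtract the known strata: 2753·48.1 + 6107·40.5 + 2394·39.2 = 473597.6.
Remaining total for sector 3: 656043.7 − 473597.6 = 182446.1.
Divide by its size: 182446.1 / 5025 = 36.308... → 36.3.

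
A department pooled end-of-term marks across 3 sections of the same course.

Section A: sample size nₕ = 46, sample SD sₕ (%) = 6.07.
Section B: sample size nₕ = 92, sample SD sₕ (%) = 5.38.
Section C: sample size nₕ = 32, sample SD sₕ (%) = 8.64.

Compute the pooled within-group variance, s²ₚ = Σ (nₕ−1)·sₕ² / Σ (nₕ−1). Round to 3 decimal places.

Degrees of freedom: 45 + 91 + 31 = 167.
Σ(nₕ−1)sₕ² = 45·36.8449 + 91·28.9444 + 31·74.6496 = 6606.0985.
s²ₚ = 6606.0985 / 167 = 39.55748... → 39.557.

39.557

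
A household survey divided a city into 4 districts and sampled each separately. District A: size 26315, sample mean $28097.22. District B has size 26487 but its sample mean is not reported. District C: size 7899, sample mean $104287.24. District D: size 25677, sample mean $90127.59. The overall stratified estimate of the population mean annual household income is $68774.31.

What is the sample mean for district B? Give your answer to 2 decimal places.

N = 26315 + 26487 + 7899 + 25677 = 86378.
Overall total = μ·N = 68774.31·86378 = 5940587349.18.
Subtract the known strata: 26315·28097.22 + 7899·104287.24 + 25677·90127.59 = 3877349381.49.
Remaining total for district B: 5940587349.18 − 3877349381.49 = 2063237967.69.
Divide by its size: 2063237967.69 / 26487 = 77896.2498... → 77896.25.

77896.25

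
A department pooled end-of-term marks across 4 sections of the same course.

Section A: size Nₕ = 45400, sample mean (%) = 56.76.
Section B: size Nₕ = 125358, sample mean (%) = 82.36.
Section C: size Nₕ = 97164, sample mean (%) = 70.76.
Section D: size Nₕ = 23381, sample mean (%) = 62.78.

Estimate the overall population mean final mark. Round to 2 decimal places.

72.93

x̄_st = (Σ Nₕx̄ₕ) / (Σ Nₕ) = (45400·56.76 + 125358·82.36 + 97164·70.76 + 23381·62.78) / 291303
= 21244572.7 / 291303 = 72.9295... → 72.93.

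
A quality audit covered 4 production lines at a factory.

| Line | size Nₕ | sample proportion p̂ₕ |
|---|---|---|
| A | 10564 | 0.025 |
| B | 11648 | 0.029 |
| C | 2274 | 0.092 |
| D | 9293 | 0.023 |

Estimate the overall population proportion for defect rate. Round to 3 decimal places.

0.030

Wₕ = Nₕ/N with N = 33779: 0.3127, 0.3448, 0.0673, 0.2751.
p̂_st = 0.3127·0.025 + 0.3448·0.029 + 0.0673·0.092 + 0.2751·0.023 ≈ 0.03034... → 0.030.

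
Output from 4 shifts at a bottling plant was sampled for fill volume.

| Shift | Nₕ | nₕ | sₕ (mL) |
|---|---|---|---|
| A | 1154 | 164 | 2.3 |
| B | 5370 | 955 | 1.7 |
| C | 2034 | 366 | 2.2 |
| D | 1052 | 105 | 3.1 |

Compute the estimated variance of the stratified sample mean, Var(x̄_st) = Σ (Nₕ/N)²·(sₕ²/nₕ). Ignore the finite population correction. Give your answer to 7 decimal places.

0.0030992

N = 9610; Wₕ = Nₕ/N.
shift A: (1154/9610)²·2.3²/164 = 0.0004651325
shift B: (5370/9610)²·1.7²/955 = 0.0009449227
shift C: (2034/9610)²·2.2²/366 = 0.0005924059
shift D: (1052/9610)²·3.1²/105 = 0.0010967782
Sum = 0.0030992392 → 0.0030992.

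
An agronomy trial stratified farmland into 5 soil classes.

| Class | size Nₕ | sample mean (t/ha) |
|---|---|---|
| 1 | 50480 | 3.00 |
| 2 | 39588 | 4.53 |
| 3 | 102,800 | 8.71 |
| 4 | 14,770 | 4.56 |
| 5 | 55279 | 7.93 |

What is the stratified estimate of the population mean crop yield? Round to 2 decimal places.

6.59

x̄_st = (Σ Nₕx̄ₕ) / (Σ Nₕ) = (50480·3.00 + 39588·4.53 + 102800·8.71 + 14770·4.56 + 55279·7.93) / 262917
= 1731875.31 / 262917 = 6.5872... → 6.59.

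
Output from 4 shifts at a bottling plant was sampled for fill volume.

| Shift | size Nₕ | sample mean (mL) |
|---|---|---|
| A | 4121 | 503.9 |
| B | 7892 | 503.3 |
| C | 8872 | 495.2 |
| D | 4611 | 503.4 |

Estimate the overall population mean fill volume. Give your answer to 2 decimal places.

x̄_st = (Σ Nₕx̄ₕ) / (Σ Nₕ) = (4121·503.9 + 7892·503.3 + 8872·495.2 + 4611·503.4) / 25496
= 12763207.3 / 25496 = 500.5965... → 500.60.

500.60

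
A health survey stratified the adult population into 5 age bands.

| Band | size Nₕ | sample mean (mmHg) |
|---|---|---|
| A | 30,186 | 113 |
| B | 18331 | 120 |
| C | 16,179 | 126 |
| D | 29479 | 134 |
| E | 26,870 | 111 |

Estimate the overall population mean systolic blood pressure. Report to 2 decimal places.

N = 30186 + 18331 + 16179 + 29479 + 26870 = 121045.
Weight each subgroup mean by Nₕ/N and sum.
Σ Nₕx̄ₕ = 30186·113 + 18331·120 + 16179·126 + 29479·134 + 26870·111 = 3411018 + 2199720 + 2038554 + 3950186 + 2982570 = 14582048.
Divide by N: 14582048 / 121045 = 120.4680... → 120.47.

120.47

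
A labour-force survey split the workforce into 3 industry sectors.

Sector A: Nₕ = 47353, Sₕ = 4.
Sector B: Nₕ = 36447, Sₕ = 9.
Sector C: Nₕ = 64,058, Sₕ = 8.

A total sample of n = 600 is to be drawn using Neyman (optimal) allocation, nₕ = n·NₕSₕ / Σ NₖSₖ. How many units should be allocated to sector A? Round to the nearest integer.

110

Σ NₕSₕ = 47353·4 + 36447·9 + 64058·8 = 1029899.
Share for A: 189412/1029899 = 0.18391.
n_A = 600 × 0.18391 = 110.348... → 110.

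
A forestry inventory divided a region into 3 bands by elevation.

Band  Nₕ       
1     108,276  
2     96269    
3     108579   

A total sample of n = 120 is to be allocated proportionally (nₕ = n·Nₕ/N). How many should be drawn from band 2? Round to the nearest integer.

Share of band 2 = 96269/313124 = 0.30745.
Allocate 120 × 0.30745 = 36.894... → 37.

37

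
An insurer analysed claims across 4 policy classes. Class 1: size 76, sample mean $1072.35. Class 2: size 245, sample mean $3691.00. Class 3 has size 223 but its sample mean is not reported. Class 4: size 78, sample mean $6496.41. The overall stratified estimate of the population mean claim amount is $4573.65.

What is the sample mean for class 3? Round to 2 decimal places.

Σ Nₕx̄ₕ = N·μ, so 223·x̄_3 = 622·4573.65 − (76·1072.35 + 245·3691.00 + 78·6496.41).
= 2844810.3 − 1492513.58 = 1352296.72.
x̄_3 = 1352296.72 / 223 = 6064.1109... → 6064.11.

6064.11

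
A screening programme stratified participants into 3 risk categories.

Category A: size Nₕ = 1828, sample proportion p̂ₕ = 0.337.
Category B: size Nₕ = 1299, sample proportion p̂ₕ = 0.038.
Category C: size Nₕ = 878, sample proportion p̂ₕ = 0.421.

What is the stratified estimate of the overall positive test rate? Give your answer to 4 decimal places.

0.2584

Wₕ = Nₕ/N with N = 4005: 0.4564, 0.3243, 0.2192.
p̂_st = 0.4564·0.337 + 0.3243·0.038 + 0.2192·0.421 ≈ 0.258436... → 0.2584.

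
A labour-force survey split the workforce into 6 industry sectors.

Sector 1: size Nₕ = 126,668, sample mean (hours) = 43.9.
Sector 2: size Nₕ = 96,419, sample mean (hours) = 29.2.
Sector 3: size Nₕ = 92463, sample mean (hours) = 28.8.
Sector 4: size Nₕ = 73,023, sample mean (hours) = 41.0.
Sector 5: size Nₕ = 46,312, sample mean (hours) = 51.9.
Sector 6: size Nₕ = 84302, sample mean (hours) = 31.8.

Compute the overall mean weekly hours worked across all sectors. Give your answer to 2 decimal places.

36.82

x̄_st = (Σ Nₕx̄ₕ) / (Σ Nₕ) = (126668·43.9 + 96419·29.2 + 92463·28.8 + 73023·41.0 + 46312·51.9 + 84302·31.8) / 519187
= 19117433.8 / 519187 = 36.8219... → 36.82.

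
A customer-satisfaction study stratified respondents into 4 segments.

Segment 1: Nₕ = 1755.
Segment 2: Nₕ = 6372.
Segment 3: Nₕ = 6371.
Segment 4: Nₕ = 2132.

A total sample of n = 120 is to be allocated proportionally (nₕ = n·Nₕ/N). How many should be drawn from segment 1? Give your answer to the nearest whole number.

13

Share of segment 1 = 1755/16630 = 0.10553.
Allocate 120 × 0.10553 = 12.664... → 13.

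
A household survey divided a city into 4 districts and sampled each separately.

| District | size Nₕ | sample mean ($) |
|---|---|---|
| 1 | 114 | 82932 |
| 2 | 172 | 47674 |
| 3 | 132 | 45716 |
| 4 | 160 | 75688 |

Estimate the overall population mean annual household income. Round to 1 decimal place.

61935.6

N = 114 + 172 + 132 + 160 = 578.
Overall mean = Σ (Nₕ/N)·x̄ₕ — weight by population share, not a simple average.
Σ Nₕx̄ₕ = 114·82932 + 172·47674 + 132·45716 + 160·75688 = 9454248 + 8199928 + 6034512 + 12110080 = 35798768.
Divide by N: 35798768 / 578 = 61935.585... → 61935.6.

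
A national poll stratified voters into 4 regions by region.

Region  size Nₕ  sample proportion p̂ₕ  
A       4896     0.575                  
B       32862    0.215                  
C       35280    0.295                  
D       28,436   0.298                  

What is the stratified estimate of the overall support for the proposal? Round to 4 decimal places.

N = 4896 + 32862 + 35280 + 28436 = 101474.
Overall proportion = Σ (Nₕ/N)·p̂ₕ.
Σ Nₕp̂ₕ = 2815.2 + 7065.33 + 10407.6 + 8473.928 = 28762.058.
28762.058 / 101474 = 0.283443... → 0.2834.

0.2834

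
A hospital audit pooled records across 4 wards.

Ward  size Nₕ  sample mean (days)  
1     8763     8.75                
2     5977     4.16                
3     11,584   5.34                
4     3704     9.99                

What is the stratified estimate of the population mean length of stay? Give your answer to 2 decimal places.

x̄_st = (Σ Nₕx̄ₕ) / (Σ Nₕ) = (8763·8.75 + 5977·4.16 + 11584·5.34 + 3704·9.99) / 30028
= 200402.09 / 30028 = 6.6738... → 6.67.

6.67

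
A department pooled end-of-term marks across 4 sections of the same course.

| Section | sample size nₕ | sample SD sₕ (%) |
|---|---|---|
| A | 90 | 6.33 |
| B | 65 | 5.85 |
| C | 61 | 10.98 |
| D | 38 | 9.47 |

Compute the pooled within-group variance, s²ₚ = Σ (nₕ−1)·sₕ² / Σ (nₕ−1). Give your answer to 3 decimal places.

Degrees of freedom: 89 + 64 + 60 + 37 = 250.
Σ(nₕ−1)sₕ² = 89·40.0689 + 64·34.2225 + 60·120.5604 + 37·89.6809 = 16308.1894.
s²ₚ = 16308.1894 / 250 = 65.23276... → 65.233.

65.233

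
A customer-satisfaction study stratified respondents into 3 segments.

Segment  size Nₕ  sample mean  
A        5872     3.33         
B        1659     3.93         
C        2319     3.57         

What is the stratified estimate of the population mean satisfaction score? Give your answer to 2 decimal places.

3.49

N = 9850; weights Wₕ = Nₕ/N = (0.5961, 0.1684, 0.2354).
x̄_st = Σ Wₕ·x̄ₕ = 0.5961·3.33 + 0.1684·3.93 + 0.2354·3.57 ≈ 3.4876...
→ 3.49.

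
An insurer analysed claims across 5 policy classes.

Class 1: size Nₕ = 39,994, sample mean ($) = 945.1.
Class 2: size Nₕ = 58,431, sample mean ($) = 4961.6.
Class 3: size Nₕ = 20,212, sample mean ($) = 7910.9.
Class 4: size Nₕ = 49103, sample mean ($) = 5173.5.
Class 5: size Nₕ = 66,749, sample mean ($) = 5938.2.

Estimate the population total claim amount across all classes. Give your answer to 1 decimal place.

Population total = Σ Nₕ·x̄ₕ (each stratum's size times its mean).
39994·945.1 + 58431·4961.6 + 20212·7910.9 + 49103·5173.5 + 66749·5938.2 = 37798329.4 + 289911249.6 + 159895110.8 + 254034370.5 + 396368911.8 = 1138007972.1.

1138007972.1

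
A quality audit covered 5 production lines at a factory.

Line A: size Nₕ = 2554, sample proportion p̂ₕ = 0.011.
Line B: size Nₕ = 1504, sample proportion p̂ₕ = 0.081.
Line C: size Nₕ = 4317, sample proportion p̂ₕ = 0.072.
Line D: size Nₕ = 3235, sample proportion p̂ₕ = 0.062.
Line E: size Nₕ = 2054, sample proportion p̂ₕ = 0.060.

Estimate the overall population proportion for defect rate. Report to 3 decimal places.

0.057

Wₕ = Nₕ/N with N = 13664: 0.1869, 0.1101, 0.3159, 0.2368, 0.1503.
p̂_st = 0.1869·0.011 + 0.1101·0.081 + 0.3159·0.072 + 0.2368·0.062 + 0.1503·0.060 ≈ 0.05742... → 0.057.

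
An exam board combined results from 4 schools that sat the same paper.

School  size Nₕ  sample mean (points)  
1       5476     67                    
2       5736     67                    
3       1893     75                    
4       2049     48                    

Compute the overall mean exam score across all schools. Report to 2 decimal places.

65.43

N = 15154; weights Wₕ = Nₕ/N = (0.3614, 0.3785, 0.1249, 0.1352).
x̄_st = Σ Wₕ·x̄ₕ = 0.3614·67 + 0.3785·67 + 0.1249·75 + 0.1352·48 ≈ 65.4303...
→ 65.43.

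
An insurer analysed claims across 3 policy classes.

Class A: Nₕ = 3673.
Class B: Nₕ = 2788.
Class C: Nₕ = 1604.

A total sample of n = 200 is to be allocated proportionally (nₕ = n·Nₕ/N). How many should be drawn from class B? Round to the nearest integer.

N = 3673 + 2788 + 1604 = 8065.
n_B = 200·2788/8065 = 69.138... → 69.

69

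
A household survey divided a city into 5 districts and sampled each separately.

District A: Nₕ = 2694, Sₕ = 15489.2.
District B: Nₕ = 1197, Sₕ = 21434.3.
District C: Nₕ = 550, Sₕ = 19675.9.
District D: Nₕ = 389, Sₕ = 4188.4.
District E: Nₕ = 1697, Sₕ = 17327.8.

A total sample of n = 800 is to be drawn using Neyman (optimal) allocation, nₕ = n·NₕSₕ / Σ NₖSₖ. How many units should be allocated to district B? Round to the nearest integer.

Σ NₕSₕ = 2694·15489.2 + 1197·21434.3 + 550·19675.9 + 389·4188.4 + 1697·17327.8 = 109241071.1.
Share for B: 25656857.1/109241071.1 = 0.23486.
n_B = 800 × 0.23486 = 187.892... → 188.

188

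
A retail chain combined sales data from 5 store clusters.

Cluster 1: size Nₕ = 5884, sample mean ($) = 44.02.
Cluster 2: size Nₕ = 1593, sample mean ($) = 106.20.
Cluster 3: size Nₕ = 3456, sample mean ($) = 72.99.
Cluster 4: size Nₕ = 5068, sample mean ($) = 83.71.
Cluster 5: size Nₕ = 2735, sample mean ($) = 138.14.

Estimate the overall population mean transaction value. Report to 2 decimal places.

x̄_st = (Σ Nₕx̄ₕ) / (Σ Nₕ) = (5884·44.02 + 1593·106.20 + 3456·72.99 + 5068·83.71 + 2735·138.14) / 18736
= 1482498.9 / 18736 = 79.1257... → 79.13.

79.13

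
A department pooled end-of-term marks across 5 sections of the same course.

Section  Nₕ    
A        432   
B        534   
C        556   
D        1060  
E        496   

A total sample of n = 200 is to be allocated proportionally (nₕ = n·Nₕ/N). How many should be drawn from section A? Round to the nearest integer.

Share of section A = 432/3078 = 0.14035.
Allocate 200 × 0.14035 = 28.070... → 28.

28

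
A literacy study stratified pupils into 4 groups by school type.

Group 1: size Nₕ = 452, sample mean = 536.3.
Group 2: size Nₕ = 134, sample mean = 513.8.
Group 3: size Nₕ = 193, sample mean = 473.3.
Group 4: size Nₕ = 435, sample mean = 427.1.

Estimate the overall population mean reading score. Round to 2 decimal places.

484.67

x̄_st = (Σ Nₕx̄ₕ) / (Σ Nₕ) = (452·536.3 + 134·513.8 + 193·473.3 + 435·427.1) / 1214
= 588392.2 / 1214 = 484.6723... → 484.67.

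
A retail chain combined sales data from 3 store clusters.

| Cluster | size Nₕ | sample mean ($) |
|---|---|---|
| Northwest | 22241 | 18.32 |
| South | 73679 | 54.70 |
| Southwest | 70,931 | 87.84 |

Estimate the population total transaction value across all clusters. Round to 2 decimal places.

Northwest: 22241·18.32 = 407455.12
South: 73679·54.70 = 4030241.3
Southwest: 70931·87.84 = 6230579.04
τ̂ = Σ Nₕx̄ₕ = 10668275.46.

10668275.46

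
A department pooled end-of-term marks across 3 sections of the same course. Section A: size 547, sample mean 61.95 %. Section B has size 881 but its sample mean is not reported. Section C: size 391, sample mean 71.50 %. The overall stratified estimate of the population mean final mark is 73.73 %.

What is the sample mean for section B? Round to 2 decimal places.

Σ Nₕx̄ₕ = N·μ, so 881·x̄_B = 1819·73.73 − (547·61.95 + 391·71.50).
= 134114.87 − 61843.15 = 72271.72.
x̄_B = 72271.72 / 881 = 82.0337... → 82.03.

82.03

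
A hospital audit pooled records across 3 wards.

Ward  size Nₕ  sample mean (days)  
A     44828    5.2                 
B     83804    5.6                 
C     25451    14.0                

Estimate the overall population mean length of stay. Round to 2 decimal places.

6.87

N = 154083; weights Wₕ = Nₕ/N = (0.2909, 0.5439, 0.1652).
x̄_st = Σ Wₕ·x̄ₕ = 0.2909·5.2 + 0.5439·5.6 + 0.1652·14.0 ≈ 6.8711...
→ 6.87.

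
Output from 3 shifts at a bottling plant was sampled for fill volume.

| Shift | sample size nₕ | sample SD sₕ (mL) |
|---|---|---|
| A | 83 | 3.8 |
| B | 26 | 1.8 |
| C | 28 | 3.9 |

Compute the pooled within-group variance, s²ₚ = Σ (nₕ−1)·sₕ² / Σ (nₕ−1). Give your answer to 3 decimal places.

A: (83−1)·3.8² = 82·14.44 = 1184.08
B: (26−1)·1.8² = 25·3.24 = 81
C: (28−1)·3.9² = 27·15.21 = 410.67
Numerator = 1675.75; denominator = Σ(nₕ−1) = 134.
s²ₚ = 1675.75/134 = 12.50560... → 12.506.

12.506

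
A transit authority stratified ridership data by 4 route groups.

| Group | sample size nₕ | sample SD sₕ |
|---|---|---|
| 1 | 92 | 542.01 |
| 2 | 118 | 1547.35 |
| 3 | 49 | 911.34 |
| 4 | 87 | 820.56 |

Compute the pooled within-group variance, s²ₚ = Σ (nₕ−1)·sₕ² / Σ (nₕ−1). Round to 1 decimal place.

1: (92−1)·542.01² = 91·293774.8401 = 26733510.4491
2: (118−1)·1547.35² = 117·2394292.0225 = 280132166.6325
3: (49−1)·911.34² = 48·830540.5956 = 39865948.5888
4: (87−1)·820.56² = 86·673318.7136 = 57905409.3696
Numerator = 404637035.04; denominator = Σ(nₕ−1) = 342.
s²ₚ = 404637035.04/342 = 1183149.225... → 1183149.2.

1183149.2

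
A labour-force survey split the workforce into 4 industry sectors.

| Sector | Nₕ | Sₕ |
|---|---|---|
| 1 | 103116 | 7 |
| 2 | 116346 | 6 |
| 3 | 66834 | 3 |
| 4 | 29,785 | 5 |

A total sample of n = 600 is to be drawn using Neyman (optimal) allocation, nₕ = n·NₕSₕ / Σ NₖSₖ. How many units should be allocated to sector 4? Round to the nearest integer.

51

1: NₕSₕ = 103116·7 = 721812
2: NₕSₕ = 116346·6 = 698076
3: NₕSₕ = 66834·3 = 200502
4: NₕSₕ = 29785·5 = 148925
Σ NₕSₕ = 1769315.
n_4 = 600·148925/1769315 = 50.503... → 51.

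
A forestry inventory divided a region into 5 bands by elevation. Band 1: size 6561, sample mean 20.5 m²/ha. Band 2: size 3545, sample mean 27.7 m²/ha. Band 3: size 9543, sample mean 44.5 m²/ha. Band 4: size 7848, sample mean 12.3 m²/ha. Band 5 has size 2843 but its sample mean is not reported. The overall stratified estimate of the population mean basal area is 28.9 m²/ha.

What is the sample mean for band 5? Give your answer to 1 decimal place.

N = 6561 + 3545 + 9543 + 7848 + 2843 = 30340.
Overall total = μ·N = 28.9·30340 = 876826.
Subtract the known strata: 6561·20.5 + 3545·27.7 + 9543·44.5 + 7848·12.3 = 753890.9.
Remaining total for band 5: 876826 − 753890.9 = 122935.1.
Divide by its size: 122935.1 / 2843 = 43.241... → 43.2.

43.2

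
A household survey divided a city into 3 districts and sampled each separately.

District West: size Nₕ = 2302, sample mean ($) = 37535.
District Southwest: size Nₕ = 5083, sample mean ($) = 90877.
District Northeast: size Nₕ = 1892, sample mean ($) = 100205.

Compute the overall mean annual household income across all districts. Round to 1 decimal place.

N = 9277; weights Wₕ = Nₕ/N = (0.2481, 0.5479, 0.2039).
x̄_st = Σ Wₕ·x̄ₕ = 0.2481·37535 + 0.5479·90877 + 0.2039·100205 ≈ 79543.087...
→ 79543.1.

79543.1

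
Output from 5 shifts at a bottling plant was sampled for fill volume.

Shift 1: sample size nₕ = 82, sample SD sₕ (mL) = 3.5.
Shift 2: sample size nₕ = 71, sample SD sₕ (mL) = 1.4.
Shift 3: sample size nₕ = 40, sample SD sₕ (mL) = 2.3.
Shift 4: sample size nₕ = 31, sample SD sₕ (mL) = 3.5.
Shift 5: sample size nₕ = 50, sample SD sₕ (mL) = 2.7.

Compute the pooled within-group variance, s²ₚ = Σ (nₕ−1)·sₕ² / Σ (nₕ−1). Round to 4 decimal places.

7.6597

Degrees of freedom: 81 + 70 + 39 + 30 + 49 = 269.
Σ(nₕ−1)sₕ² = 81·12.25 + 70·1.96 + 39·5.29 + 30·12.25 + 49·7.29 = 2060.47.
s²ₚ = 2060.47 / 269 = 7.659740... → 7.6597.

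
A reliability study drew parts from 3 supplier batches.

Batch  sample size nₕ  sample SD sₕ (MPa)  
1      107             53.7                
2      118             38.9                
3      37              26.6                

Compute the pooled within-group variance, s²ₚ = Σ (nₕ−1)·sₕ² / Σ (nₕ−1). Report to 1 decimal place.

Degrees of freedom: 106 + 117 + 36 = 259.
Σ(nₕ−1)sₕ² = 106·2883.69 + 117·1513.21 + 36·707.56 = 508188.87.
s²ₚ = 508188.87 / 259 = 1962.119... → 1962.1.

1962.1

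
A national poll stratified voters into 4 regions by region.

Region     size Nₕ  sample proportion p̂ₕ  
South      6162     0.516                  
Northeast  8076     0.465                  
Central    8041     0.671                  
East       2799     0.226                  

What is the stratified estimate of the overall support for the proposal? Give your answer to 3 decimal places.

0.517

Wₕ = Nₕ/N with N = 25078: 0.2457, 0.3220, 0.3206, 0.1116.
p̂_st = 0.2457·0.516 + 0.3220·0.465 + 0.3206·0.671 + 0.1116·0.226 ≈ 0.51691... → 0.517.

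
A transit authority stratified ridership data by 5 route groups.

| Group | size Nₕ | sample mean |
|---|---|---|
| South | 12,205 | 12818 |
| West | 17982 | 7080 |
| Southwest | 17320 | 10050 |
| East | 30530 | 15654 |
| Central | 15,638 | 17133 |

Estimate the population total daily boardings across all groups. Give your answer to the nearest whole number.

South: 12205·12818 = 156443690
West: 17982·7080 = 127312560
Southwest: 17320·10050 = 174066000
East: 30530·15654 = 477916620
Central: 15638·17133 = 267925854
τ̂ = Σ Nₕx̄ₕ = 1203664724.

1203664724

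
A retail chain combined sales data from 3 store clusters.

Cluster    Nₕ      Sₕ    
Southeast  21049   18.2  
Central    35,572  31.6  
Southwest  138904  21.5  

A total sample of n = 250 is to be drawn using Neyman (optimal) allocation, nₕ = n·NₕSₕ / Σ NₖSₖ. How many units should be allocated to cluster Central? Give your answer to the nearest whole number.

63

Southeast: NₕSₕ = 21049·18.2 = 383091.8
Central: NₕSₕ = 35572·31.6 = 1124075.2
Southwest: NₕSₕ = 138904·21.5 = 2986436
Σ NₕSₕ = 4493603.
n_Central = 250·1124075.2/4493603 = 62.538... → 63.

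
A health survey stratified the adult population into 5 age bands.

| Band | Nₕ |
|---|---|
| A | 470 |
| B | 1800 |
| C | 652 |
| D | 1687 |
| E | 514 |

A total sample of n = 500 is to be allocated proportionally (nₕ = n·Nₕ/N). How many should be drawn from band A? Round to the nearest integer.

46

N = 470 + 1800 + 652 + 1687 + 514 = 5123.
n_A = 500·470/5123 = 45.872... → 46.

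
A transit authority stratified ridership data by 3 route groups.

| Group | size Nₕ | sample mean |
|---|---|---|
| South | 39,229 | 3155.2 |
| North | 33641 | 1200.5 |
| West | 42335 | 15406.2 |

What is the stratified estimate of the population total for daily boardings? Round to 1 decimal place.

South: 39229·3155.2 = 123775340.8
North: 33641·1200.5 = 40386020.5
West: 42335·15406.2 = 652221477
τ̂ = Σ Nₕx̄ₕ = 816382838.3.

816382838.3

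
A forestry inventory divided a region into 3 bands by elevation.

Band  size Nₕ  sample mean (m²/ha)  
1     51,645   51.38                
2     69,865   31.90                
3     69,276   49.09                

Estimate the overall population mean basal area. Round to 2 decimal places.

43.41

N = 51645 + 69865 + 69276 = 190786.
Overall mean = Σ (Nₕ/N)·x̄ₕ — weight by population share, not a simple average.
Σ Nₕx̄ₕ = 51645·51.38 + 69865·31.90 + 69276·49.09 = 2653520.1 + 2228693.5 + 3400758.84 = 8282972.44.
Divide by N: 8282972.44 / 190786 = 43.4150... → 43.41.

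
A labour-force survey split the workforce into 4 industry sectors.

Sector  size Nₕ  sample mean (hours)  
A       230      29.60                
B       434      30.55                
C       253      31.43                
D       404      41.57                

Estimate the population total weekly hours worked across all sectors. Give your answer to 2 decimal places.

44812.77

Population total = Σ Nₕ·x̄ₕ (each stratum's size times its mean).
230·29.60 + 434·30.55 + 253·31.43 + 404·41.57 = 6808 + 13258.7 + 7951.79 + 16794.28 = 44812.77.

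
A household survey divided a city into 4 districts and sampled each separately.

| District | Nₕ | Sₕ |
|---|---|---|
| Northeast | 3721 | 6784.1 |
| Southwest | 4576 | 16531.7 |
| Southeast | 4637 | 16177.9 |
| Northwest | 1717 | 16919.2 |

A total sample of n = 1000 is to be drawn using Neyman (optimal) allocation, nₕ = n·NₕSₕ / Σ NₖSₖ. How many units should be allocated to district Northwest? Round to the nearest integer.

142

Σ NₕSₕ = 3721·6784.1 + 4576·16531.7 + 4637·16177.9 + 1717·16919.2 = 204959884.
Share for Northwest: 29050266.4/204959884 = 0.14174.
n_Northwest = 1000 × 0.14174 = 141.736... → 142.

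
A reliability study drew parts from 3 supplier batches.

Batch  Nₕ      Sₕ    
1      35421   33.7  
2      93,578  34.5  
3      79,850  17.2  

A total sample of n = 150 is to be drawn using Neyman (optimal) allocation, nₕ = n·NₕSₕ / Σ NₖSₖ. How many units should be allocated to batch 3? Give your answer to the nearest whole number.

36

Σ NₕSₕ = 35421·33.7 + 93578·34.5 + 79850·17.2 = 5795548.7.
Share for 3: 1373420/5795548.7 = 0.23698.
n_3 = 150 × 0.23698 = 35.547... → 36.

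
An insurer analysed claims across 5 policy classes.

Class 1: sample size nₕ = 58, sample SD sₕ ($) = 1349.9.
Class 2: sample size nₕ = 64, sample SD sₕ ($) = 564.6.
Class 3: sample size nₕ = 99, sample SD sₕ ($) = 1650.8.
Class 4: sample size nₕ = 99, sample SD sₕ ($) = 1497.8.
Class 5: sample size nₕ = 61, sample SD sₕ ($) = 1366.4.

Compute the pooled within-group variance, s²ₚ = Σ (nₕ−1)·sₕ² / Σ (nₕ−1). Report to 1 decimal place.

1922580.4

1: (58−1)·1349.9² = 57·1822230.01 = 103867110.57
2: (64−1)·564.6² = 63·318773.16 = 20082709.08
3: (99−1)·1650.8² = 98·2725140.64 = 267063782.72
4: (99−1)·1497.8² = 98·2243404.84 = 219853674.32
5: (61−1)·1366.4² = 60·1867048.96 = 112022937.6
Numerator = 722890214.29; denominator = Σ(nₕ−1) = 376.
s²ₚ = 722890214.29/376 = 1922580.357... → 1922580.4.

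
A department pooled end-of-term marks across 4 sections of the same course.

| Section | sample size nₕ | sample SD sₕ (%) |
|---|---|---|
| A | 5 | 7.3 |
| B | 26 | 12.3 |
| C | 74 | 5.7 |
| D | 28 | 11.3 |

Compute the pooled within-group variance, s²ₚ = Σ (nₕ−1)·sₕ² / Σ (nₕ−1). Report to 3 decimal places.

Degrees of freedom: 4 + 25 + 73 + 27 = 129.
Σ(nₕ−1)sₕ² = 4·53.29 + 25·151.29 + 73·32.49 + 27·127.69 = 9814.81.
s²ₚ = 9814.81 / 129 = 76.08380... → 76.084.

76.084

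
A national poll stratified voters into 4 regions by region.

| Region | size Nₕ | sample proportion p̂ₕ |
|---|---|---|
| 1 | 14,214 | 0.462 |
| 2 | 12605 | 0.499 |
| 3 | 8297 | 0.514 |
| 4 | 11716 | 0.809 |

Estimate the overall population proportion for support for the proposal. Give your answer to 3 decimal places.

Wₕ = Nₕ/N with N = 46832: 0.3035, 0.2692, 0.1772, 0.2502.
p̂_st = 0.3035·0.462 + 0.2692·0.499 + 0.1772·0.514 + 0.2502·0.809 ≈ 0.56798... → 0.568.

0.568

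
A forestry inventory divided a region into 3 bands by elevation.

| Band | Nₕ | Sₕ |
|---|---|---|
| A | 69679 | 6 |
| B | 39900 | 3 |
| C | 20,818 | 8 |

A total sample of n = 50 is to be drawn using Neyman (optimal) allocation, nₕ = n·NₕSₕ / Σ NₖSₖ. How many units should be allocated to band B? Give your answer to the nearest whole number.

Σ NₕSₕ = 69679·6 + 39900·3 + 20818·8 = 704318.
Share for B: 119700/704318 = 0.16995.
n_B = 50 × 0.16995 = 8.498... → 8.

8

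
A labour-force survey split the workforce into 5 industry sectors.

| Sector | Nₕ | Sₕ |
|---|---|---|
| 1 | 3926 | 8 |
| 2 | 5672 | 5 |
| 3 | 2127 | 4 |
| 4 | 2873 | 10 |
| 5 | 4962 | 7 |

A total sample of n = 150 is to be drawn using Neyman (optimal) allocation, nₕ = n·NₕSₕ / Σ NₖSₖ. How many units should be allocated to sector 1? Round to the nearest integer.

36

1: NₕSₕ = 3926·8 = 31408
2: NₕSₕ = 5672·5 = 28360
3: NₕSₕ = 2127·4 = 8508
4: NₕSₕ = 2873·10 = 28730
5: NₕSₕ = 4962·7 = 34734
Σ NₕSₕ = 131740.
n_1 = 150·31408/131740 = 35.761... → 36.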